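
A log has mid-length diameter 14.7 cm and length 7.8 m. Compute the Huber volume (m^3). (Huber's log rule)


Huber: V = Am * L,  Am = pi*(Dm/200)^2
Am = pi*(14.7/200)^2 = 0.016972 m^2
V = 0.016972*7.8 = 0.1324 m^3

0.1324


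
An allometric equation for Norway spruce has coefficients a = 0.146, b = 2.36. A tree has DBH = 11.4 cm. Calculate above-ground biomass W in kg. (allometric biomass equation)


Formula: W = a * DBH^b  (allometric power law)
DBH^b = 11.4^2.36 = 312.1012
W = 0.146 * 312.1012 = 45.6 kg

45.6


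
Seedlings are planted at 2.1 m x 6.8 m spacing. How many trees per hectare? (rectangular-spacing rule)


Formula: TPH = 10000 m^2/ha / (spacing_x * spacing_y)
Area per tree = 2.1 m * 6.8 m = 14.28 m^2
TPH = 10000 / 14.28 = 700 trees/ha

700


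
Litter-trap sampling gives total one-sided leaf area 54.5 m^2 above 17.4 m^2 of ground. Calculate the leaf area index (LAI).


Formula: LAI = total leaf area / ground area  (dimensionless)
LAI = 54.5 m^2 / 17.4 m^2
LAI = 3.13

3.13


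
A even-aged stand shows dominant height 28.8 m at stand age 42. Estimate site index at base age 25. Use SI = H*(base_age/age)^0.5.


Formula: SI = H_dom * (base_age / age)^0.5
Age ratio = 25 / 42 = 0.59524
sqrt(age_ratio) = 0.77152
SI = 28.8 * 0.77152 = 22.2 m

22.2


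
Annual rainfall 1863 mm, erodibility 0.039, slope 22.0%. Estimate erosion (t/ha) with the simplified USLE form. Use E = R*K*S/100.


Formula: E = R * K * S / 100  (simplified USLE)
R * K = 1863 * 0.039 = 72.657
E = 72.657 * 22.0 / 100 = 15.98 t/ha

15.98


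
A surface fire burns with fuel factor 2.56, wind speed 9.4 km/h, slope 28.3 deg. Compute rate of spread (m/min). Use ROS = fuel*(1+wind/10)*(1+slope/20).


Formula: ROS = fuel * (1 + wind/10) * (1 + slope/20)
Wind factor = 1 + 9.4/10 = 1.94
Slope factor = 1 + 28.3/20 = 2.415
ROS = 2.56 * 1.94 * 2.415 = 11.99 m/min

11.99


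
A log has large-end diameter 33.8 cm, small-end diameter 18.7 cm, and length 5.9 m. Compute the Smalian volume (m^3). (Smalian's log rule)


Smalian: V = (A1 + A2)/2 * L,  A = pi*(D/200)^2
A1 = pi*(33.8/200)^2 = 0.089727 m^2
A2 = pi*(18.7/200)^2 = 0.027465 m^2
V = (0.089727+0.027465)/2*5.9 = 0.3457 m^3

0.3457


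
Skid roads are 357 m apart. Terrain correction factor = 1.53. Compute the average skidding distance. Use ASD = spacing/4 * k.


Formula: ASD = (spacing / 4) * correction
Uncorrected distance = spacing / 4 = 357 / 4 = 89.25 m
ASD = 89.25 * 1.53 = 137 m

137


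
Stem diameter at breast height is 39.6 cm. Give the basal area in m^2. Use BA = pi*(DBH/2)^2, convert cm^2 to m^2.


Formula: BA = pi * (DBH/2)^2 / 10000  (cm^2 to m^2)
Radius = DBH/2 = 39.6/2 = 19.8 cm
BA = pi * 19.8^2 / 10000
   = 1231.63 cm^2 / 10000
   = 0.1232 m^2

0.1232


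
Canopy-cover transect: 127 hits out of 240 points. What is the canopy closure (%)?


Formula: Canopy closure = covered points / total points * 100
Closure = 127 / 240 * 100
Closure = 0.5292 * 100 = 52.9%

52.9


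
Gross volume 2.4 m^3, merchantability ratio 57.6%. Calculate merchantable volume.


Formula: MV = V_total * (merchantable_pct / 100)
Merchantable fraction = 57.6% / 100 = 0.576
MV = 2.4 m^3 * 0.576 = 1.382 m^3

1.382


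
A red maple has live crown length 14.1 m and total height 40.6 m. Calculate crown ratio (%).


Formula: Crown Ratio = (Crown Length / Total Height) * 100
CR = (14.1 m / 40.6 m) * 100
CR = 0.3473 * 100 = 34.7%

34.7


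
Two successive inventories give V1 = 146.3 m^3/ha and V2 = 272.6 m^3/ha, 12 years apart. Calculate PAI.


Formula: PAI = (V_T2 - V_T1) / (T2 - T1)
Volume increment = 272.6 - 146.3 = 126.3 m^3/ha
PAI = 126.3 / 12 = 10.53 m^3/ha/year

10.53


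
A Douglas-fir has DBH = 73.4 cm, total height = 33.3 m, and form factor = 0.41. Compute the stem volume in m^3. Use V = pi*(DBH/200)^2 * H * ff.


Formula: V = pi * (DBH/200)^2 * H * ff
Radius = DBH/200 = 73.4/200 = 0.367 m
Radius^2 = 0.367^2 = 0.134689 m^2
V = pi * 0.134689 * 33.3 * 0.41
V = 5.777 m^3

5.777


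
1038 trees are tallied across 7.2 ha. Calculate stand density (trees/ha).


Formula: Stand Density = N_trees / Area_ha
Density = 1038 trees / 7.2 ha
Density = 144 trees/ha

144


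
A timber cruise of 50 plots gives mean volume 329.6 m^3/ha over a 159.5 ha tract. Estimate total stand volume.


Formula: Total Volume = Mean Volume per ha * Total Area
Total Volume = 329.6 m^3/ha * 159.5 ha
Total Volume = 52571 m^3

52571


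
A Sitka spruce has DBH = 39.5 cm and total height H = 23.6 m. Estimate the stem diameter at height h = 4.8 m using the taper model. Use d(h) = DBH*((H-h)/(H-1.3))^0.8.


Taper: d(h) = DBH * ((H - h) / (H - 1.3))^0.8
Numerator = H - h = 23.6 - 4.8 = 18.8 m
Denominator = H - 1.3 = 23.6 - 1.3 = 22.3 m
Ratio = 18.8 / 22.3 = 0.84305
d = 39.5 * 0.84305^0.8 = 34.5 cm

34.5


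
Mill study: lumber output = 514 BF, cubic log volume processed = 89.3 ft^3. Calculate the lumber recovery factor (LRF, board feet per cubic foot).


Formula: LRF = Lumber Output (BF) / Log Input (ft^3)
LRF = 514 BF / 89.3 ft^3
LRF = 5.76 BF/ft^3

5.76


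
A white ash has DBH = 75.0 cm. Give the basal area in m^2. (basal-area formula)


Formula: BA = pi * (DBH/2)^2 / 10000  (cm^2 to m^2)
Radius = DBH/2 = 75.0/2 = 37.5 cm
BA = pi * 37.5^2 / 10000
   = 4417.8647 cm^2 / 10000
   = 0.4418 m^2

0.4418


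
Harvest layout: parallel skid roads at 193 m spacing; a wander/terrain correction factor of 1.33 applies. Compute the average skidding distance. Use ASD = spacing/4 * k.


Formula: ASD = (spacing / 4) * correction
Uncorrected distance = spacing / 4 = 193 / 4 = 48.25 m
ASD = 48.25 * 1.33 = 64 m

64


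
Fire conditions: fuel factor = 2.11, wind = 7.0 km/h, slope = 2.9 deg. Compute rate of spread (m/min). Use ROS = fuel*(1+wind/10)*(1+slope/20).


Formula: ROS = fuel * (1 + wind/10) * (1 + slope/20)
Wind factor = 1 + 7.0/10 = 1.7
Slope factor = 1 + 2.9/20 = 1.145
ROS = 2.11 * 1.7 * 1.145 = 4.11 m/min

4.11


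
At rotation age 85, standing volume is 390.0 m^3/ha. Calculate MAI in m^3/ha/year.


Formula: MAI = Total Volume / Stand Age
MAI = 390.0 m^3/ha / 85 years
MAI = 4.59 m^3/ha/year

4.59


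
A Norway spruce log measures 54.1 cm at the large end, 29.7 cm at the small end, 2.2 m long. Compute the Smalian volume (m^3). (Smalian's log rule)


Smalian: V = (A1 + A2)/2 * L,  A = pi*(D/200)^2
A1 = pi*(54.1/200)^2 = 0.229871 m^2
A2 = pi*(29.7/200)^2 = 0.069279 m^2
V = (0.229871+0.069279)/2*2.2 = 0.3291 m^3

0.3291


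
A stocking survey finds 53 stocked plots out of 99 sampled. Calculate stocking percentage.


Formula: Stocking % = stocked plots / total plots * 100
Stocking = 53 / 99 * 100
Stocking = 0.5354 * 100 = 53.5%

53.5


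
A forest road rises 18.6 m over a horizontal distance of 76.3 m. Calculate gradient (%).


Formula: Gradient = rise / run * 100
Gradient = 18.6 / 76.3 * 100 = 24.4%

24.4


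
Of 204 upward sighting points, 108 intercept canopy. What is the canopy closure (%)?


Formula: Canopy closure = covered points / total points * 100
Closure = 108 / 204 * 100
Closure = 0.5294 * 100 = 52.9%

52.9


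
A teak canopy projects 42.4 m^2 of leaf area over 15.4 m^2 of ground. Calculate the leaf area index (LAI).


Formula: LAI = total leaf area / ground area  (dimensionless)
LAI = 42.4 m^2 / 15.4 m^2
LAI = 2.75

2.75


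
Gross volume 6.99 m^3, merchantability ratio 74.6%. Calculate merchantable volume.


Formula: MV = V_total * (merchantable_pct / 100)
Merchantable fraction = 74.6% / 100 = 0.746
MV = 6.99 m^3 * 0.746 = 5.215 m^3

5.215


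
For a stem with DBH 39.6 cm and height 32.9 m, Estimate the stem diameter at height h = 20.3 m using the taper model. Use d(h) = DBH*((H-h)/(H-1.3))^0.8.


Taper: d(h) = DBH * ((H - h) / (H - 1.3))^0.8
Numerator = H - h = 32.9 - 20.3 = 12.6 m
Denominator = H - 1.3 = 32.9 - 1.3 = 31.6 m
Ratio = 12.6 / 31.6 = 0.39873
d = 39.6 * 0.39873^0.8 = 19.0 cm

19.0


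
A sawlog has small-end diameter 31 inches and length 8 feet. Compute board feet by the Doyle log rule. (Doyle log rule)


Doyle: BF = (D - 4)^2 * L / 16
Adjusted diameter = 31 - 4 = 27 in
(D-4)^2 = 27^2 = 729
BF = 729 * 8 / 16 = 365 BF

365


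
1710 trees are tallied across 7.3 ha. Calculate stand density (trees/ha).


Formula: Stand Density = N_trees / Area_ha
Density = 1710 trees / 7.3 ha
Density = 234 trees/ha

234


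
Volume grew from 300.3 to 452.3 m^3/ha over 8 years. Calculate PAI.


Formula: PAI = (V_T2 - V_T1) / (T2 - T1)
Volume increment = 452.3 - 300.3 = 152.0 m^3/ha
PAI = 152.0 / 8 = 19.0 m^3/ha/year

19.0


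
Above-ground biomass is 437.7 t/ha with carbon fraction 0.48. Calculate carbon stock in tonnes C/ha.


Formula: Carbon Stock = Biomass * Carbon Fraction
C = 437.7 t/ha * 0.48
C = 210.1 t C/ha

210.1


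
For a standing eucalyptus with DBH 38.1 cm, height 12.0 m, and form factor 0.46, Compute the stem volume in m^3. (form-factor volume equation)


Formula: V = pi * (DBH/200)^2 * H * ff
Radius = DBH/200 = 38.1/200 = 0.1905 m
Radius^2 = 0.1905^2 = 0.03629025 m^2
V = pi * 0.03629025 * 12.0 * 0.46
V = 0.629 m^3

0.629


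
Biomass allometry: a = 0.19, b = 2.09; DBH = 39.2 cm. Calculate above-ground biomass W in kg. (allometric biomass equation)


Formula: W = a * DBH^b  (allometric power law)
DBH^b = 39.2^2.09 = 2137.804
W = 0.19 * 2137.804 = 406.2 kg

406.2


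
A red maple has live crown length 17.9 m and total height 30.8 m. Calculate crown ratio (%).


Formula: Crown Ratio = (Crown Length / Total Height) * 100
CR = (17.9 m / 30.8 m) * 100
CR = 0.5812 * 100 = 58.1%

58.1


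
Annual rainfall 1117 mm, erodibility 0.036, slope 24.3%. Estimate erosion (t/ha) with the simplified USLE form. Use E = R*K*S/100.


Formula: E = R * K * S / 100  (simplified USLE)
R * K = 1117 * 0.036 = 40.212
E = 40.212 * 24.3 / 100 = 9.77 t/ha

9.77


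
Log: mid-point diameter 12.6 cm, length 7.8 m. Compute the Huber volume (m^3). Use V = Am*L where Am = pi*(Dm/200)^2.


Huber: V = Am * L,  Am = pi*(Dm/200)^2
Am = pi*(12.6/200)^2 = 0.012469 m^2
V = 0.012469*7.8 = 0.0973 m^3

0.0973


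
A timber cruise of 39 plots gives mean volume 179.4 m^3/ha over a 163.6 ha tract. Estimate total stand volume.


Formula: Total Volume = Mean Volume per ha * Total Area
Total Volume = 179.4 m^3/ha * 163.6 ha
Total Volume = 29350 m^3

29350


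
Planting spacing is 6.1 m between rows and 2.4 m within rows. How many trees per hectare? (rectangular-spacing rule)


Formula: TPH = 10000 m^2/ha / (spacing_x * spacing_y)
Area per tree = 6.1 m * 2.4 m = 14.64 m^2
TPH = 10000 / 14.64 = 683 trees/ha

683


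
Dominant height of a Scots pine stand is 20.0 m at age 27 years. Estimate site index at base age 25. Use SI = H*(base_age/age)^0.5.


Formula: SI = H_dom * (base_age / age)^0.5
Age ratio = 25 / 27 = 0.92593
sqrt(age_ratio) = 0.96225
SI = 20.0 * 0.96225 = 19.2 m

19.2


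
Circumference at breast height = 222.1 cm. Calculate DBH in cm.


Formula: DBH = C / pi
DBH = 222.1 / pi
pi = 3.14159...
DBH = 70.7 cm

70.7


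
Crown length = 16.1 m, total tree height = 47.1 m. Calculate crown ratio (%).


Formula: Crown Ratio = (Crown Length / Total Height) * 100
CR = (16.1 m / 47.1 m) * 100
CR = 0.3418 * 100 = 34.2%

34.2


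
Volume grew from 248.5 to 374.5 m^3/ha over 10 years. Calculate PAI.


Formula: PAI = (V_T2 - V_T1) / (T2 - T1)
Volume increment = 374.5 - 248.5 = 126.0 m^3/ha
PAI = 126.0 / 10 = 12.6 m^3/ha/year

12.6


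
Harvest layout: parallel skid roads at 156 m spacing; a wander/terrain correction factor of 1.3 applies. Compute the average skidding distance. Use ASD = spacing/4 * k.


Formula: ASD = (spacing / 4) * correction
Uncorrected distance = spacing / 4 = 156 / 4 = 39 m
ASD = 39 * 1.3 = 51 m

51


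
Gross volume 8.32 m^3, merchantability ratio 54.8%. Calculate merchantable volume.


Formula: MV = V_total * (merchantable_pct / 100)
Merchantable fraction = 54.8% / 100 = 0.548
MV = 8.32 m^3 * 0.548 = 4.559 m^3

4.559


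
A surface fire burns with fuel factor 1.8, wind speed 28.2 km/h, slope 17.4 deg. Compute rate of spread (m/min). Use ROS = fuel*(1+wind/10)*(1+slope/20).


Formula: ROS = fuel * (1 + wind/10) * (1 + slope/20)
Wind factor = 1 + 28.2/10 = 3.82
Slope factor = 1 + 17.4/20 = 1.87
ROS = 1.8 * 3.82 * 1.87 = 12.86 m/min

12.86


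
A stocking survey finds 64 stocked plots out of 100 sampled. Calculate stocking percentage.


Formula: Stocking % = stocked plots / total plots * 100
Stocking = 64 / 100 * 100
Stocking = 0.64 * 100 = 64.0%

64.0


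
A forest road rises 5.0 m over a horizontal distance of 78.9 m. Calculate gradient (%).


Formula: Gradient = rise / run * 100
Gradient = 5.0 / 78.9 * 100 = 6.3%

6.3


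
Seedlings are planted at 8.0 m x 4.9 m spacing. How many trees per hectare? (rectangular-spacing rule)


Formula: TPH = 10000 m^2/ha / (spacing_x * spacing_y)
Area per tree = 8.0 m * 4.9 m = 39.2 m^2
TPH = 10000 / 39.2 = 255 trees/ha

255


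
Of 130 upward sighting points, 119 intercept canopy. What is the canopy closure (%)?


Formula: Canopy closure = covered points / total points * 100
Closure = 119 / 130 * 100
Closure = 0.9154 * 100 = 91.5%

91.5


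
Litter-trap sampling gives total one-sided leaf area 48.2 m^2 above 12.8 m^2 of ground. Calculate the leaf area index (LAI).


Formula: LAI = total leaf area / ground area  (dimensionless)
LAI = 48.2 m^2 / 12.8 m^2
LAI = 3.77

3.77


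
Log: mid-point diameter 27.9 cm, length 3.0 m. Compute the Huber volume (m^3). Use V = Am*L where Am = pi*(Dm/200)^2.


Huber: V = Am * L,  Am = pi*(Dm/200)^2
Am = pi*(27.9/200)^2 = 0.061136 m^2
V = 0.061136*3.0 = 0.1834 m^3

0.1834


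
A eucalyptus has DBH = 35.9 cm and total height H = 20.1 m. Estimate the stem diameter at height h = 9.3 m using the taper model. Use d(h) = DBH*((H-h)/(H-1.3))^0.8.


Taper: d(h) = DBH * ((H - h) / (H - 1.3))^0.8
Numerator = H - h = 20.1 - 9.3 = 10.8 m
Denominator = H - 1.3 = 20.1 - 1.3 = 18.8 m
Ratio = 10.8 / 18.8 = 0.57447
d = 35.9 * 0.57447^0.8 = 23.0 cm

23.0


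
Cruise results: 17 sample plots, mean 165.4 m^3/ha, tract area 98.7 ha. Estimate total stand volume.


Formula: Total Volume = Mean Volume per ha * Total Area
Total Volume = 165.4 m^3/ha * 98.7 ha
Total Volume = 16325 m^3

16325


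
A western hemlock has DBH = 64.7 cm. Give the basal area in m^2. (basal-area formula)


Formula: BA = pi * (DBH/2)^2 / 10000  (cm^2 to m^2)
Radius = DBH/2 = 64.7/2 = 32.35 cm
BA = pi * 32.35^2 / 10000
   = 3287.7474 cm^2 / 10000
   = 0.3288 m^2

0.3288


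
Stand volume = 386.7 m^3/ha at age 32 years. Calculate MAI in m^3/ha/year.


Formula: MAI = Total Volume / Stand Age
MAI = 386.7 m^3/ha / 32 years
MAI = 12.08 m^3/ha/year

12.08


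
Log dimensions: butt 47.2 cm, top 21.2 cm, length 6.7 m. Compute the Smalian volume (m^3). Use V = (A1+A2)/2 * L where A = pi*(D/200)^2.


Smalian: V = (A1 + A2)/2 * L,  A = pi*(D/200)^2
A1 = pi*(47.2/200)^2 = 0.174974 m^2
A2 = pi*(21.2/200)^2 = 0.035299 m^2
V = (0.174974+0.035299)/2*6.7 = 0.7044 m^3

0.7044


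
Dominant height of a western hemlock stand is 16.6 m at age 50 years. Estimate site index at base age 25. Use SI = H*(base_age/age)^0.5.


Formula: SI = H_dom * (base_age / age)^0.5
Age ratio = 25 / 50 = 0.5
sqrt(age_ratio) = 0.70711
SI = 16.6 * 0.70711 = 11.7 m

11.7


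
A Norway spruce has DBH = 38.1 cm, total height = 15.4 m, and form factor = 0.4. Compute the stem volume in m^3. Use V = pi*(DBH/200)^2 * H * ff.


Formula: V = pi * (DBH/200)^2 * H * ff
Radius = DBH/200 = 38.1/200 = 0.1905 m
Radius^2 = 0.1905^2 = 0.03629025 m^2
V = pi * 0.03629025 * 15.4 * 0.4
V = 0.702 m^3

0.702


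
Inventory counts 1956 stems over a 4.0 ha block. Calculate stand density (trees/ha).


Formula: Stand Density = N_trees / Area_ha
Density = 1956 trees / 4.0 ha
Density = 489 trees/ha

489


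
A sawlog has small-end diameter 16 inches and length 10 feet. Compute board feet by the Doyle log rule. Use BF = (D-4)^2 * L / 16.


Doyle: BF = (D - 4)^2 * L / 16
Adjusted diameter = 16 - 4 = 12 in
(D-4)^2 = 12^2 = 144
BF = 144 * 10 / 16 = 90 BF

90


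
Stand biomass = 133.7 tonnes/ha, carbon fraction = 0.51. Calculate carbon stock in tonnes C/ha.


Formula: Carbon Stock = Biomass * Carbon Fraction
C = 133.7 t/ha * 0.51
C = 68.2 t C/ha

68.2


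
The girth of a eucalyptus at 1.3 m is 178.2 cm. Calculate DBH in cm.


Formula: DBH = C / pi
DBH = 178.2 / pi
pi = 3.14159...
DBH = 56.7 cm

56.7


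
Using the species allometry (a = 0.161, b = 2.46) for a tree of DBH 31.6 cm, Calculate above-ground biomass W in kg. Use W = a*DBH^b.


Formula: W = a * DBH^b  (allometric power law)
DBH^b = 31.6^2.46 = 4889.1147
W = 0.161 * 4889.1147 = 787.1 kg

787.1


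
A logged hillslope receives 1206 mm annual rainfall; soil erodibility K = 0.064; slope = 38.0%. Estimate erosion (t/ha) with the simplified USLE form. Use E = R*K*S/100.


Formula: E = R * K * S / 100  (simplified USLE)
R * K = 1206 * 0.064 = 77.184
E = 77.184 * 38.0 / 100 = 29.33 t/ha

29.33


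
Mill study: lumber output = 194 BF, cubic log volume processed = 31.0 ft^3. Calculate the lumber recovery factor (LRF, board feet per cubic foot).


Formula: LRF = Lumber Output (BF) / Log Input (ft^3)
LRF = 194 BF / 31.0 ft^3
LRF = 6.26 BF/ft^3

6.26


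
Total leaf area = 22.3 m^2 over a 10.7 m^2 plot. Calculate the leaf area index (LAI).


Formula: LAI = total leaf area / ground area  (dimensionless)
LAI = 22.3 m^2 / 10.7 m^2
LAI = 2.08

2.08


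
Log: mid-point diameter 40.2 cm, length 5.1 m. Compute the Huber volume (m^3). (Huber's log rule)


Huber: V = Am * L,  Am = pi*(Dm/200)^2
Am = pi*(40.2/200)^2 = 0.126923 m^2
V = 0.126923*5.1 = 0.6473 m^3

0.6473


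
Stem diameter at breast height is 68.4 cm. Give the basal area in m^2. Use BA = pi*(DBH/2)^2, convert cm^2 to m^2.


Formula: BA = pi * (DBH/2)^2 / 10000  (cm^2 to m^2)
Radius = DBH/2 = 68.4/2 = 34.2 cm
BA = pi * 34.2^2 / 10000
   = 3674.5324 cm^2 / 10000
   = 0.3675 m^2

0.3675


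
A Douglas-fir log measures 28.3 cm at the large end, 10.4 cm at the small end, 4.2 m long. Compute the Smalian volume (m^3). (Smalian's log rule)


Smalian: V = (A1 + A2)/2 * L,  A = pi*(D/200)^2
A1 = pi*(28.3/200)^2 = 0.062902 m^2
A2 = pi*(10.4/200)^2 = 0.008495 m^2
V = (0.062902+0.008495)/2*4.2 = 0.1499 m^3

0.1499


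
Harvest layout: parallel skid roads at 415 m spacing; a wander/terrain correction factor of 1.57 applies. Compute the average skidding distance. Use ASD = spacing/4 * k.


Formula: ASD = (spacing / 4) * correction
Uncorrected distance = spacing / 4 = 415 / 4 = 103.75 m
ASD = 103.75 * 1.57 = 163 m

163


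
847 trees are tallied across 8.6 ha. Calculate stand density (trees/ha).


Formula: Stand Density = N_trees / Area_ha
Density = 847 trees / 8.6 ha
Density = 98 trees/ha

98


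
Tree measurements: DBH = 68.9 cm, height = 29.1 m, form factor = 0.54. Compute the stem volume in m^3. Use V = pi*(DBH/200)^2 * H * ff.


Formula: V = pi * (DBH/200)^2 * H * ff
Radius = DBH/200 = 68.9/200 = 0.3445 m
Radius^2 = 0.3445^2 = 0.11868025 m^2
V = pi * 0.11868025 * 29.1 * 0.54
V = 5.859 m^3

5.859


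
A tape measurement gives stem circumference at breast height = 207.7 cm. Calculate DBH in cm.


Formula: DBH = C / pi
DBH = 207.7 / pi
pi = 3.14159...
DBH = 66.1 cm

66.1


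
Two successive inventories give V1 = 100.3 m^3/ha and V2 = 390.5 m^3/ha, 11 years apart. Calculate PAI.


Formula: PAI = (V_T2 - V_T1) / (T2 - T1)
Volume increment = 390.5 - 100.3 = 290.2 m^3/ha
PAI = 290.2 / 11 = 26.38 m^3/ha/year

26.38


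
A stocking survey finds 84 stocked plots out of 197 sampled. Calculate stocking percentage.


Formula: Stocking % = stocked plots / total plots * 100
Stocking = 84 / 197 * 100
Stocking = 0.4264 * 100 = 42.6%

42.6


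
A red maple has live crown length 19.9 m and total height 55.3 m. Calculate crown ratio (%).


Formula: Crown Ratio = (Crown Length / Total Height) * 100
CR = (19.9 m / 55.3 m) * 100
CR = 0.3599 * 100 = 36.0%

36.0


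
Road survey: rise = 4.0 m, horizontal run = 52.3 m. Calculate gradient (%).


Formula: Gradient = rise / run * 100
Gradient = 4.0 / 52.3 * 100 = 7.6%

7.6


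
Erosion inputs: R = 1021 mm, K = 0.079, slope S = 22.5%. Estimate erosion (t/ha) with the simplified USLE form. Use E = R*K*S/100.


Formula: E = R * K * S / 100  (simplified USLE)
R * K = 1021 * 0.079 = 80.659
E = 80.659 * 22.5 / 100 = 18.15 t/ha

18.15


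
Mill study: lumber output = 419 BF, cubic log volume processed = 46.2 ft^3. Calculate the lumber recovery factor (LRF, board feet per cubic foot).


Formula: LRF = Lumber Output (BF) / Log Input (ft^3)
LRF = 419 BF / 46.2 ft^3
LRF = 9.07 BF/ft^3

9.07


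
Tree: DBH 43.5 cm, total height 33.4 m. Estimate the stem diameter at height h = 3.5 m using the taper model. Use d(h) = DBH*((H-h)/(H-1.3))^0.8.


Taper: d(h) = DBH * ((H - h) / (H - 1.3))^0.8
Numerator = H - h = 33.4 - 3.5 = 29.9 m
Denominator = H - 1.3 = 33.4 - 1.3 = 32.1 m
Ratio = 29.9 / 32.1 = 0.93146
d = 43.5 * 0.93146^0.8 = 41.1 cm

41.1


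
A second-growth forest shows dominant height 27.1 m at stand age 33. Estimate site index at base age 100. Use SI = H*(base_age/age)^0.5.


Formula: SI = H_dom * (base_age / age)^0.5
Age ratio = 100 / 33 = 3.0303
sqrt(age_ratio) = 1.74078
SI = 27.1 * 1.74078 = 47.2 m

47.2


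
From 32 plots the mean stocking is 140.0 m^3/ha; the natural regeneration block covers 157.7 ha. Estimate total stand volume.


Formula: Total Volume = Mean Volume per ha * Total Area
Total Volume = 140.0 m^3/ha * 157.7 ha
Total Volume = 22078 m^3

22078


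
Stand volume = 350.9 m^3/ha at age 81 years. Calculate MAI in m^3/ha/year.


Formula: MAI = Total Volume / Stand Age
MAI = 350.9 m^3/ha / 81 years
MAI = 4.33 m^3/ha/year

4.33


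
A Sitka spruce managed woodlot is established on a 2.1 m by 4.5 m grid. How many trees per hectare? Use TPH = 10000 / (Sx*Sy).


Formula: TPH = 10000 m^2/ha / (spacing_x * spacing_y)
Area per tree = 2.1 m * 4.5 m = 9.45 m^2
TPH = 10000 / 9.45 = 1058 trees/ha

1058


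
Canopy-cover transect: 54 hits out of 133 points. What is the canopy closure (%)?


Formula: Canopy closure = covered points / total points * 100
Closure = 54 / 133 * 100
Closure = 0.406 * 100 = 40.6%

40.6


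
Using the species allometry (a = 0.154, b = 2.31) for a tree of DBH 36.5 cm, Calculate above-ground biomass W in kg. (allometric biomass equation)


Formula: W = a * DBH^b  (allometric power law)
DBH^b = 36.5^2.31 = 4063.4649
W = 0.154 * 4063.4649 = 625.8 kg

625.8


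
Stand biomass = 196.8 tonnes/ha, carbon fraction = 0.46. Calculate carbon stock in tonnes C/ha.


Formula: Carbon Stock = Biomass * Carbon Fraction
C = 196.8 t/ha * 0.46
C = 90.5 t C/ha

90.5


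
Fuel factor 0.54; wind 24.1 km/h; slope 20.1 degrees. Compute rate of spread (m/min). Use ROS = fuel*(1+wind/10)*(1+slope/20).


Formula: ROS = fuel * (1 + wind/10) * (1 + slope/20)
Wind factor = 1 + 24.1/10 = 3.41
Slope factor = 1 + 20.1/20 = 2.005
ROS = 0.54 * 3.41 * 2.005 = 3.69 m/min

3.69


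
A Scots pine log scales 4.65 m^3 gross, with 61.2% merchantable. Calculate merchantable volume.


Formula: MV = V_total * (merchantable_pct / 100)
Merchantable fraction = 61.2% / 100 = 0.612
MV = 4.65 m^3 * 0.612 = 2.846 m^3

2.846


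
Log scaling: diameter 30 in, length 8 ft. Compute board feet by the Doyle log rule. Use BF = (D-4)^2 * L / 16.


Doyle: BF = (D - 4)^2 * L / 16
Adjusted diameter = 30 - 4 = 26 in
(D-4)^2 = 26^2 = 676
BF = 676 * 8 / 16 = 338 BF

338


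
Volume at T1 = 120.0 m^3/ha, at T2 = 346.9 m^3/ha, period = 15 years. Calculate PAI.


Formula: PAI = (V_T2 - V_T1) / (T2 - T1)
Volume increment = 346.9 - 120.0 = 226.9 m^3/ha
PAI = 226.9 / 15 = 15.13 m^3/ha/year

15.13


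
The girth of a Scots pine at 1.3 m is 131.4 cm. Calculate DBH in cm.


Formula: DBH = C / pi
DBH = 131.4 / pi
pi = 3.14159...
DBH = 41.8 cm

41.8


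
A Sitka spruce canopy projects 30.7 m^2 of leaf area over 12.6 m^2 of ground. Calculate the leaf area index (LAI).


Formula: LAI = total leaf area / ground area  (dimensionless)
LAI = 30.7 m^2 / 12.6 m^2
LAI = 2.44

2.44


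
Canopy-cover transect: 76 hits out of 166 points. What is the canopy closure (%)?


Formula: Canopy closure = covered points / total points * 100
Closure = 76 / 166 * 100
Closure = 0.4578 * 100 = 45.8%

45.8


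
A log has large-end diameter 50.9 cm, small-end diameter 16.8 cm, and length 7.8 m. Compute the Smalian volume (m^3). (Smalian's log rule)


Smalian: V = (A1 + A2)/2 * L,  A = pi*(D/200)^2
A1 = pi*(50.9/200)^2 = 0.203482 m^2
A2 = pi*(16.8/200)^2 = 0.022167 m^2
V = (0.203482+0.022167)/2*7.8 = 0.88 m^3

0.88


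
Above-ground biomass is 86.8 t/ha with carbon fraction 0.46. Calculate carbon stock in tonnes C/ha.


Formula: Carbon Stock = Biomass * Carbon Fraction
C = 86.8 t/ha * 0.46
C = 39.9 t C/ha

39.9


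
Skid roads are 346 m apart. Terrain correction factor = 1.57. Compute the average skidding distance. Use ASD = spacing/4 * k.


Formula: ASD = (spacing / 4) * correction
Uncorrected distance = spacing / 4 = 346 / 4 = 86.5 m
ASD = 86.5 * 1.57 = 136 m

136


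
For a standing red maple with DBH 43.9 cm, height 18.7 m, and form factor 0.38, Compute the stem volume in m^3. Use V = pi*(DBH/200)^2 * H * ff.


Formula: V = pi * (DBH/200)^2 * H * ff
Radius = DBH/200 = 43.9/200 = 0.2195 m
Radius^2 = 0.2195^2 = 0.04818025 m^2
V = pi * 0.04818025 * 18.7 * 0.38
V = 1.076 m^3

1.076


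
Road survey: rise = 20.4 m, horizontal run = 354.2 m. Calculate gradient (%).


Formula: Gradient = rise / run * 100
Gradient = 20.4 / 354.2 * 100 = 5.8%

5.8


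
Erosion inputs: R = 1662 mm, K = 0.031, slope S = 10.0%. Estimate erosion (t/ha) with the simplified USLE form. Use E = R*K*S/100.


Formula: E = R * K * S / 100  (simplified USLE)
R * K = 1662 * 0.031 = 51.522
E = 51.522 * 10.0 / 100 = 5.15 t/ha

5.15


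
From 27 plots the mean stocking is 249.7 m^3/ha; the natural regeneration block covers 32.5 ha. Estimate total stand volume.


Formula: Total Volume = Mean Volume per ha * Total Area
Total Volume = 249.7 m^3/ha * 32.5 ha
Total Volume = 8115 m^3

8115


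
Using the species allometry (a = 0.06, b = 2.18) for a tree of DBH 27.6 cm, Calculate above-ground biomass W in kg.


Formula: W = a * DBH^b  (allometric power law)
DBH^b = 27.6^2.18 = 1384.1457
W = 0.06 * 1384.1457 = 83.0 kg

83.0


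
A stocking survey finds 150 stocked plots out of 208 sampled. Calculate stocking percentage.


Formula: Stocking % = stocked plots / total plots * 100
Stocking = 150 / 208 * 100
Stocking = 0.7212 * 100 = 72.1%

72.1


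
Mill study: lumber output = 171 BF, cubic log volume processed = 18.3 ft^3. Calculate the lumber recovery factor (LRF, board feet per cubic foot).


Formula: LRF = Lumber Output (BF) / Log Input (ft^3)
LRF = 171 BF / 18.3 ft^3
LRF = 9.34 BF/ft^3

9.34


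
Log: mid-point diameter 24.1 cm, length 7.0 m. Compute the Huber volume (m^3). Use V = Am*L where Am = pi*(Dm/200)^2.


Huber: V = Am * L,  Am = pi*(Dm/200)^2
Am = pi*(24.1/200)^2 = 0.045617 m^2
V = 0.045617*7.0 = 0.3193 m^3

0.3193


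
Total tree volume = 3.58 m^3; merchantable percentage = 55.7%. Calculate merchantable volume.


Formula: MV = V_total * (merchantable_pct / 100)
Merchantable fraction = 55.7% / 100 = 0.557
MV = 3.58 m^3 * 0.557 = 1.994 m^3

1.994


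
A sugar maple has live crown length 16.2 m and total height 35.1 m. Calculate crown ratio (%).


Formula: Crown Ratio = (Crown Length / Total Height) * 100
CR = (16.2 m / 35.1 m) * 100
CR = 0.4615 * 100 = 46.2%

46.2


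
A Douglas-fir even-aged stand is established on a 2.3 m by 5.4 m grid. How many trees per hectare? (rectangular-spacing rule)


Formula: TPH = 10000 m^2/ha / (spacing_x * spacing_y)
Area per tree = 2.3 m * 5.4 m = 12.42 m^2
TPH = 10000 / 12.42 = 805 trees/ha

805


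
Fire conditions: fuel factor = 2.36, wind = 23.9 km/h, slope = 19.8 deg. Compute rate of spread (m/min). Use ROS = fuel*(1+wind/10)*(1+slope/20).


Formula: ROS = fuel * (1 + wind/10) * (1 + slope/20)
Wind factor = 1 + 23.9/10 = 3.39
Slope factor = 1 + 19.8/20 = 1.99
ROS = 2.36 * 3.39 * 1.99 = 15.92 m/min

15.92


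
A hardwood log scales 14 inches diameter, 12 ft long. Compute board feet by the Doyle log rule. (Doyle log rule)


Doyle: BF = (D - 4)^2 * L / 16
Adjusted diameter = 14 - 4 = 10 in
(D-4)^2 = 10^2 = 100
BF = 100 * 12 / 16 = 75 BF

75


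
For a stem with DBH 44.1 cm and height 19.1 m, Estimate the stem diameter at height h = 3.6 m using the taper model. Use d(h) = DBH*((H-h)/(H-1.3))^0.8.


Taper: d(h) = DBH * ((H - h) / (H - 1.3))^0.8
Numerator = H - h = 19.1 - 3.6 = 15.5 m
Denominator = H - 1.3 = 19.1 - 1.3 = 17.8 m
Ratio = 15.5 / 17.8 = 0.87079
d = 44.1 * 0.87079^0.8 = 39.5 cm

39.5


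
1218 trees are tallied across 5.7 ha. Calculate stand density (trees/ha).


Formula: Stand Density = N_trees / Area_ha
Density = 1218 trees / 5.7 ha
Density = 214 trees/ha

214


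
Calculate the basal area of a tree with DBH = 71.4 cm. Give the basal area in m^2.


Formula: BA = pi * (DBH/2)^2 / 10000  (cm^2 to m^2)
Radius = DBH/2 = 71.4/2 = 35.7 cm
BA = pi * 35.7^2 / 10000
   = 4003.9284 cm^2 / 10000
   = 0.4004 m^2

0.4004


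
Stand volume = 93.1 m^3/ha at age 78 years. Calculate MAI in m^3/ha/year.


Formula: MAI = Total Volume / Stand Age
MAI = 93.1 m^3/ha / 78 years
MAI = 1.19 m^3/ha/year

1.19


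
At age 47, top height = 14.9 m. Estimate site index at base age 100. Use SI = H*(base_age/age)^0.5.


Formula: SI = H_dom * (base_age / age)^0.5
Age ratio = 100 / 47 = 2.12766
sqrt(age_ratio) = 1.45865
SI = 14.9 * 1.45865 = 21.7 m

21.7


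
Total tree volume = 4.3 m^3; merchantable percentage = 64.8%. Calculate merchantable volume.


Formula: MV = V_total * (merchantable_pct / 100)
Merchantable fraction = 64.8% / 100 = 0.648
MV = 4.3 m^3 * 0.648 = 2.786 m^3

2.786


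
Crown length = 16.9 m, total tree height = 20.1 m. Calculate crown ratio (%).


Formula: Crown Ratio = (Crown Length / Total Height) * 100
CR = (16.9 m / 20.1 m) * 100
CR = 0.8408 * 100 = 84.1%

84.1


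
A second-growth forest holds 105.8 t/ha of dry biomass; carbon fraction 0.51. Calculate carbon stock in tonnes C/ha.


Formula: Carbon Stock = Biomass * Carbon Fraction
C = 105.8 t/ha * 0.51
C = 54.0 t C/ha

54.0


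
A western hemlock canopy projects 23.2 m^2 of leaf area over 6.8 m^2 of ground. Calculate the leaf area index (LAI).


Formula: LAI = total leaf area / ground area  (dimensionless)
LAI = 23.2 m^2 / 6.8 m^2
LAI = 3.41

3.41


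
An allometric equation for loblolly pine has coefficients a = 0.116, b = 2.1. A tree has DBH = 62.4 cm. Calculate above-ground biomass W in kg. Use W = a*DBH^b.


Formula: W = a * DBH^b  (allometric power law)
DBH^b = 62.4^2.1 = 5886.9133
W = 0.116 * 5886.9133 = 682.9 kg

682.9


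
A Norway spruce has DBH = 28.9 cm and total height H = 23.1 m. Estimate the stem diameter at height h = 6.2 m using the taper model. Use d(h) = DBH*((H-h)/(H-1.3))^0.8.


Taper: d(h) = DBH * ((H - h) / (H - 1.3))^0.8
Numerator = H - h = 23.1 - 6.2 = 16.9 m
Denominator = H - 1.3 = 23.1 - 1.3 = 21.8 m
Ratio = 16.9 / 21.8 = 0.77523
d = 28.9 * 0.77523^0.8 = 23.6 cm

23.6


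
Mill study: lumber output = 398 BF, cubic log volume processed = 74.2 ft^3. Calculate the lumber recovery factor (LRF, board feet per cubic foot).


Formula: LRF = Lumber Output (BF) / Log Input (ft^3)
LRF = 398 BF / 74.2 ft^3
LRF = 5.36 BF/ft^3

5.36


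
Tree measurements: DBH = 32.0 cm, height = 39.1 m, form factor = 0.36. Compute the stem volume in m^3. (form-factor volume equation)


Formula: V = pi * (DBH/200)^2 * H * ff
Radius = DBH/200 = 32.0/200 = 0.16 m
Radius^2 = 0.16^2 = 0.0256 m^2
V = pi * 0.0256 * 39.1 * 0.36
V = 1.132 m^3

1.132


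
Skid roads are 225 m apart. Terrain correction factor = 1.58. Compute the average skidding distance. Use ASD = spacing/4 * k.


Formula: ASD = (spacing / 4) * correction
Uncorrected distance = spacing / 4 = 225 / 4 = 56.25 m
ASD = 56.25 * 1.58 = 89 m

89


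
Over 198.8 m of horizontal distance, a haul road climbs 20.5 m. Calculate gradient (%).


Formula: Gradient = rise / run * 100
Gradient = 20.5 / 198.8 * 100 = 10.3%

10.3


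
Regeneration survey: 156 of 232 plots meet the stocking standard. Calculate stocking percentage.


Formula: Stocking % = stocked plots / total plots * 100
Stocking = 156 / 232 * 100
Stocking = 0.6724 * 100 = 67.2%

67.2


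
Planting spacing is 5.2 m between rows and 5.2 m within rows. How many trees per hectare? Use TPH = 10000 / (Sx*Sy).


Formula: TPH = 10000 m^2/ha / (spacing_x * spacing_y)
Area per tree = 5.2 m * 5.2 m = 27.04 m^2
TPH = 10000 / 27.04 = 370 trees/ha

370


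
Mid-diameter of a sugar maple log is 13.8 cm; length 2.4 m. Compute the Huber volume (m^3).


Huber: V = Am * L,  Am = pi*(Dm/200)^2
Am = pi*(13.8/200)^2 = 0.014957 m^2
V = 0.014957*2.4 = 0.0359 m^3

0.0359


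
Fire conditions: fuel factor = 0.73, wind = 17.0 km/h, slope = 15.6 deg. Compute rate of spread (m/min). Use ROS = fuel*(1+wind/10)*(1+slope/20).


Formula: ROS = fuel * (1 + wind/10) * (1 + slope/20)
Wind factor = 1 + 17.0/10 = 2.7
Slope factor = 1 + 15.6/20 = 1.78
ROS = 0.73 * 2.7 * 1.78 = 3.51 m/min

3.51


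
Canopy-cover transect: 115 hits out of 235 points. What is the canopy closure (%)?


Formula: Canopy closure = covered points / total points * 100
Closure = 115 / 235 * 100
Closure = 0.4894 * 100 = 48.9%

48.9


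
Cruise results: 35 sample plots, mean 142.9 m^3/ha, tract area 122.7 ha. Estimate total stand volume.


Formula: Total Volume = Mean Volume per ha * Total Area
Total Volume = 142.9 m^3/ha * 122.7 ha
Total Volume = 17534 m^3

17534


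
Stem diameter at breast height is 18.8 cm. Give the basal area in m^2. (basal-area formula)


Formula: BA = pi * (DBH/2)^2 / 10000  (cm^2 to m^2)
Radius = DBH/2 = 18.8/2 = 9.4 cm
BA = pi * 9.4^2 / 10000
   = 277.5911 cm^2 / 10000
   = 0.0278 m^2

0.0278


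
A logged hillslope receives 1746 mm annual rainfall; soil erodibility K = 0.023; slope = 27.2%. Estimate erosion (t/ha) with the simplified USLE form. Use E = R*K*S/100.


Formula: E = R * K * S / 100  (simplified USLE)
R * K = 1746 * 0.023 = 40.158
E = 40.158 * 27.2 / 100 = 10.92 t/ha

10.92


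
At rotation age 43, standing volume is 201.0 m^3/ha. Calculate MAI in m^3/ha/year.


Formula: MAI = Total Volume / Stand Age
MAI = 201.0 m^3/ha / 43 years
MAI = 4.67 m^3/ha/year

4.67


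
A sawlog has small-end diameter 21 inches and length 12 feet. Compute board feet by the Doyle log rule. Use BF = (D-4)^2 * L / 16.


Doyle: BF = (D - 4)^2 * L / 16
Adjusted diameter = 21 - 4 = 17 in
(D-4)^2 = 17^2 = 289
BF = 289 * 12 / 16 = 217 BF

217


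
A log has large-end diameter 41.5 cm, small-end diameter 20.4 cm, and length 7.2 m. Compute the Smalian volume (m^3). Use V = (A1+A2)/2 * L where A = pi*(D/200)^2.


Smalian: V = (A1 + A2)/2 * L,  A = pi*(D/200)^2
A1 = pi*(41.5/200)^2 = 0.135265 m^2
A2 = pi*(20.4/200)^2 = 0.032685 m^2
V = (0.135265+0.032685)/2*7.2 = 0.6046 m^3

0.6046


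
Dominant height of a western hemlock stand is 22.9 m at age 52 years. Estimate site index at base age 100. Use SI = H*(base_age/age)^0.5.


Formula: SI = H_dom * (base_age / age)^0.5
Age ratio = 100 / 52 = 1.92308
sqrt(age_ratio) = 1.38675
SI = 22.9 * 1.38675 = 31.8 m

31.8


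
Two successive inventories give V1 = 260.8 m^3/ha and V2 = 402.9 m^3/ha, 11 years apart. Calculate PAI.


Formula: PAI = (V_T2 - V_T1) / (T2 - T1)
Volume increment = 402.9 - 260.8 = 142.1 m^3/ha
PAI = 142.1 / 11 = 12.92 m^3/ha/year

12.92


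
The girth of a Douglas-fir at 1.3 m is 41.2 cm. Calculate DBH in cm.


Formula: DBH = C / pi
DBH = 41.2 / pi
pi = 3.14159...
DBH = 13.1 cm

13.1


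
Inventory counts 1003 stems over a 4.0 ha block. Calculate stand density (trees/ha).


Formula: Stand Density = N_trees / Area_ha
Density = 1003 trees / 4.0 ha
Density = 251 trees/ha

251


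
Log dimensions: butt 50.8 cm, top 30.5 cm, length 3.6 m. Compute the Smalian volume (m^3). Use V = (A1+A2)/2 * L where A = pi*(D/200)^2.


Smalian: V = (A1 + A2)/2 * L,  A = pi*(D/200)^2
A1 = pi*(50.8/200)^2 = 0.202683 m^2
A2 = pi*(30.5/200)^2 = 0.073062 m^2
V = (0.202683+0.073062)/2*3.6 = 0.4963 m^3

0.4963


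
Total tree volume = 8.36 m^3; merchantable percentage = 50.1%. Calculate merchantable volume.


Formula: MV = V_total * (merchantable_pct / 100)
Merchantable fraction = 50.1% / 100 = 0.501
MV = 8.36 m^3 * 0.501 = 4.188 m^3

4.188


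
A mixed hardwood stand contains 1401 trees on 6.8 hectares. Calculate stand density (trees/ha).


Formula: Stand Density = N_trees / Area_ha
Density = 1401 trees / 6.8 ha
Density = 206 trees/ha

206


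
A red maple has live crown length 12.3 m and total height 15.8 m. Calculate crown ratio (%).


Formula: Crown Ratio = (Crown Length / Total Height) * 100
CR = (12.3 m / 15.8 m) * 100
CR = 0.7785 * 100 = 77.8%

77.8


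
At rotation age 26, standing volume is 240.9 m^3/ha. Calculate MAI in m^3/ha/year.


Formula: MAI = Total Volume / Stand Age
MAI = 240.9 m^3/ha / 26 years
MAI = 9.27 m^3/ha/year

9.27


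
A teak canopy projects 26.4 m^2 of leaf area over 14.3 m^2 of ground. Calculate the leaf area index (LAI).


Formula: LAI = total leaf area / ground area  (dimensionless)
LAI = 26.4 m^2 / 14.3 m^2
LAI = 1.85

1.85


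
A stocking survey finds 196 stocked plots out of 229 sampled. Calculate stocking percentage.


Formula: Stocking % = stocked plots / total plots * 100
Stocking = 196 / 229 * 100
Stocking = 0.8559 * 100 = 85.6%

85.6


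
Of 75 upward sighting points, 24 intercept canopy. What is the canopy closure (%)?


Formula: Canopy closure = covered points / total points * 100
Closure = 24 / 75 * 100
Closure = 0.32 * 100 = 32.0%

32.0


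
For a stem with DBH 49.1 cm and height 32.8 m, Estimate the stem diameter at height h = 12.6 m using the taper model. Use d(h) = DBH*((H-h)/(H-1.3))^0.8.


Taper: d(h) = DBH * ((H - h) / (H - 1.3))^0.8
Numerator = H - h = 32.8 - 12.6 = 20.2 m
Denominator = H - 1.3 = 32.8 - 1.3 = 31.5 m
Ratio = 20.2 / 31.5 = 0.64127
d = 49.1 * 0.64127^0.8 = 34.4 cm

34.4


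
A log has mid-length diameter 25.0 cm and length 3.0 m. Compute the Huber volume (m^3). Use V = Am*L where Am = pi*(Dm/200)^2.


Huber: V = Am * L,  Am = pi*(Dm/200)^2
Am = pi*(25.0/200)^2 = 0.049087 m^2
V = 0.049087*3.0 = 0.1473 m^3

0.1473


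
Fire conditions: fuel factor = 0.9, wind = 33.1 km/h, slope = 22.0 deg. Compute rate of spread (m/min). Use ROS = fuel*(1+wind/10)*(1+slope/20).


Formula: ROS = fuel * (1 + wind/10) * (1 + slope/20)
Wind factor = 1 + 33.1/10 = 4.31
Slope factor = 1 + 22.0/20 = 2.1
ROS = 0.9 * 4.31 * 2.1 = 8.15 m/min

8.15


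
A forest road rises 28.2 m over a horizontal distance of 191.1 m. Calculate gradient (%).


Formula: Gradient = rise / run * 100
Gradient = 28.2 / 191.1 * 100 = 14.8%

14.8


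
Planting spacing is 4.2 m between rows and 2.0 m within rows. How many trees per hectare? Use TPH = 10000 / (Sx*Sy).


Formula: TPH = 10000 m^2/ha / (spacing_x * spacing_y)
Area per tree = 4.2 m * 2.0 m = 8.4 m^2
TPH = 10000 / 8.4 = 1190 trees/ha

1190


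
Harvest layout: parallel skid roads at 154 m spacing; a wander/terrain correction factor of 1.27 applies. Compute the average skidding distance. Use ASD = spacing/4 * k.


Formula: ASD = (spacing / 4) * correction
Uncorrected distance = spacing / 4 = 154 / 4 = 38.5 m
ASD = 38.5 * 1.27 = 49 m

49


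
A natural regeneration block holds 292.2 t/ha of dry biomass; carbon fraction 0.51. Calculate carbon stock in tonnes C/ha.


Formula: Carbon Stock = Biomass * Carbon Fraction
C = 292.2 t/ha * 0.51
C = 149.0 t C/ha

149.0
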